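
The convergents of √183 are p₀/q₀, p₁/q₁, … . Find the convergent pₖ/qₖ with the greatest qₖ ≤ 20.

257/19

√183 = [13; 1, 1, 8, 1, 1, 26, …] (period length 6).
Convergents:
  p_0/q_0 = 13/1
  p_1/q_1 = 14/1
  p_2/q_2 = 27/2
  p_3/q_3 = 230/17
  p_4/q_4 = 257/19
  p_5/q_5 = 487/36
q_4 = 19 ≤ 20 < 36 = q_5, so the answer is 257/19.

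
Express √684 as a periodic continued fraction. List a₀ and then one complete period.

[26; 6, 1, 1, 12, 1, 1, 6, 52]

a₀ = ⌊√684⌋ = 26.
With m₀=0, d₀=1 and mₖ₊₁ = dₖaₖ − mₖ, dₖ₊₁ = (n − mₖ₊₁²)/dₖ, aₖ₊₁ = ⌊(a₀+mₖ₊₁)/dₖ₊₁⌋:
  k=1: m=26, d=8, a=6
  k=2: m=22, d=25, a=1
  k=3: m=3, d=27, a=1
  k=4: m=24, d=4, a=12
  k=5: m=24, d=27, a=1
  k=6: m=3, d=25, a=1
  k=7: m=22, d=8, a=6
  k=8: m=26, d=1, a=52
d=1 and a=2a₀=52 at k=8, so the next step gives (m, d) = (26, 8) again — its k=1 value — and the period has length 8.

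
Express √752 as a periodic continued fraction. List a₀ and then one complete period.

a₀ = ⌊√752⌋ = 27.
With m₀=0, d₀=1 and mₖ₊₁ = dₖaₖ − mₖ, dₖ₊₁ = (n − mₖ₊₁²)/dₖ, aₖ₊₁ = ⌊(a₀+mₖ₊₁)/dₖ₊₁⌋:
  k=1: m=27, d=23, a=2
  k=2: m=19, d=17, a=2
  k=3: m=15, d=31, a=1
  k=4: m=16, d=16, a=2
  k=5: m=16, d=31, a=1
  k=6: m=15, d=17, a=2
  k=7: m=19, d=23, a=2
  k=8: m=27, d=1, a=54
d=1 and a=2a₀=54 at k=8, so the next step gives (m, d) = (27, 23) again — its k=1 value — and the period has length 8.

[27; 2, 2, 1, 2, 1, 2, 2, 54]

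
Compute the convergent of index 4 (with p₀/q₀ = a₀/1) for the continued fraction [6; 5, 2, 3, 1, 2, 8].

Using pₖ = aₖpₖ₋₁ + pₖ₋₂, qₖ = aₖqₖ₋₁ + qₖ₋₂ (with p₋₁=1, p₋₂=0, q₋₁=0, q₋₂=1):
  k=0: a=6, p=6, q=1
  k=1: a=5, p=31, q=5
  k=2: a=2, p=68, q=11
  k=3: a=3, p=235, q=38
  k=4: a=1, p=303, q=49

303/49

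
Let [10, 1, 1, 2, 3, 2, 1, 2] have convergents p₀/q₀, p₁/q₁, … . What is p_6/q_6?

Using pₖ = aₖpₖ₋₁ + pₖ₋₂, qₖ = aₖqₖ₋₁ + qₖ₋₂ (with p₋₁=1, p₋₂=0, q₋₁=0, q₋₂=1):
  k=0: a=10, p=10, q=1
  k=1: a=1, p=11, q=1
  k=2: a=1, p=21, q=2
  k=3: a=2, p=53, q=5
  k=4: a=3, p=180, q=17
  k=5: a=2, p=413, q=39
  k=6: a=1, p=593, q=56

593/56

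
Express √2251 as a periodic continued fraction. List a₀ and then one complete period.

[47; 2, 4, 47, 4, 2, 94]

a₀ = ⌊√2251⌋ = 47.
With m₀=0, d₀=1 and mₖ₊₁ = dₖaₖ − mₖ, dₖ₊₁ = (n − mₖ₊₁²)/dₖ, aₖ₊₁ = ⌊(a₀+mₖ₊₁)/dₖ₊₁⌋:
  k=1: m=47, d=42, a=2
  k=2: m=37, d=21, a=4
  k=3: m=47, d=2, a=47
  k=4: m=47, d=21, a=4
  k=5: m=37, d=42, a=2
  k=6: m=47, d=1, a=94
d=1 and a=2a₀=94 at k=6, so the next step gives (m, d) = (47, 42) again — its k=1 value — and the period has length 6.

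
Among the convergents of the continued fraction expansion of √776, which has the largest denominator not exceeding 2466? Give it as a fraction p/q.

√776 = [27; 1, 5, 1, 54, …] (period length 4).
Convergents:
  p_0/q_0 = 27/1
  p_1/q_1 = 28/1
  p_2/q_2 = 167/6
  p_3/q_3 = 195/7
  p_4/q_4 = 10697/384
  p_5/q_5 = 10892/391
  p_6/q_6 = 65157/2339
  p_7/q_7 = 76049/2730
q_6 = 2339 ≤ 2466 < 2730 = q_7, so the answer is 65157/2339.

65157/2339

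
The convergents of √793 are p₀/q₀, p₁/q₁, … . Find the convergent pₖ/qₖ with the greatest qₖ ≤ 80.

704/25

√793 = [28; 6, 4, 6, 56, …] (period length 4).
Convergents:
  p_0/q_0 = 28/1
  p_1/q_1 = 169/6
  p_2/q_2 = 704/25
  p_3/q_3 = 4393/156
q_2 = 25 ≤ 80 < 156 = q_3, so the answer is 704/25.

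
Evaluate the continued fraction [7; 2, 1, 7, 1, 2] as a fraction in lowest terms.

Using pₖ = aₖpₖ₋₁ + pₖ₋₂ and qₖ = aₖqₖ₋₁ + qₖ₋₂:
  k=0: a=7, p=7, q=1
  k=1: a=2, p=15, q=2
  k=2: a=1, p=22, q=3
  k=3: a=7, p=169, q=23
  k=4: a=1, p=191, q=26
  k=5: a=2, p=551, q=75

551/75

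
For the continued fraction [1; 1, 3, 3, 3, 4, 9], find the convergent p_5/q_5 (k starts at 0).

Using pₖ = aₖpₖ₋₁ + pₖ₋₂, qₖ = aₖqₖ₋₁ + qₖ₋₂ (with p₋₁=1, p₋₂=0, q₋₁=0, q₋₂=1):
  k=0: a=1, p=1, q=1
  k=1: a=1, p=2, q=1
  k=2: a=3, p=7, q=4
  k=3: a=3, p=23, q=13
  k=4: a=3, p=76, q=43
  k=5: a=4, p=327, q=185

327/185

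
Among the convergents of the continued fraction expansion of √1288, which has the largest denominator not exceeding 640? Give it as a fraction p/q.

√1288 = [35; 1, 7, 1, 70, …] (period length 4).
Convergents:
  p_0/q_0 = 35/1
  p_1/q_1 = 36/1
  p_2/q_2 = 287/8
  p_3/q_3 = 323/9
  p_4/q_4 = 22897/638
  p_5/q_5 = 23220/647
q_4 = 638 ≤ 640 < 647 = q_5, so the answer is 22897/638.

22897/638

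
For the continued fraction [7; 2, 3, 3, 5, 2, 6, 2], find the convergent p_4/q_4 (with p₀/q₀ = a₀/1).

Using pₖ = aₖpₖ₋₁ + pₖ₋₂, qₖ = aₖqₖ₋₁ + qₖ₋₂ (with p₋₁=1, p₋₂=0, q₋₁=0, q₋₂=1):
  k=0: a=7, p=7, q=1
  k=1: a=2, p=15, q=2
  k=2: a=3, p=52, q=7
  k=3: a=3, p=171, q=23
  k=4: a=5, p=907, q=122

907/122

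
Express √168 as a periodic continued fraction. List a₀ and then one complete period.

[12; 1, 24]

a₀ = ⌊√168⌋ = 12.
With m₀=0, d₀=1 and mₖ₊₁ = dₖaₖ − mₖ, dₖ₊₁ = (n − mₖ₊₁²)/dₖ, aₖ₊₁ = ⌊(a₀+mₖ₊₁)/dₖ₊₁⌋:
  k=1: m=12, d=24, a=1
  k=2: m=12, d=1, a=24
d=1 and a=2a₀=24 at k=2, so the next step gives (m, d) = (12, 24) again — its k=1 value — and the period has length 2.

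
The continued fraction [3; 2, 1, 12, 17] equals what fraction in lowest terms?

Fold from the inside: start with 17/1.
  12 + 1/17 = 205/17
  1 + 17/205 = 222/205
  2 + 205/222 = 649/222
  3 + 222/649 = 2169/649

2169/649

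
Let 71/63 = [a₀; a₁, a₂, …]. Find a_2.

1

71 = 1·63 + 8   →  a_0 = 1
63 = 7·8 + 7   →  a_1 = 7
8 = 1·7 + 1   →  a_2 = 1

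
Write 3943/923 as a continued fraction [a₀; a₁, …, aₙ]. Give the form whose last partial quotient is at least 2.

[4; 3, 1, 2, 10, 8]

3943 = 4*923 + 251
923 = 3*251 + 170
251 = 1*170 + 81
170 = 2*81 + 8
81 = 10*8 + 1
8 = 8*1 + 0  (stop)
So 3943/923 = [4; 3, 1, 2, 10, 8].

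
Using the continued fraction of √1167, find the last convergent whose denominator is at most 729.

11854/347

√1167 = [34; 6, 5, 11, 5, 6, 68, …] (period length 6).
Convergents:
  p_0/q_0 = 34/1
  p_1/q_1 = 205/6
  p_2/q_2 = 1059/31
  p_3/q_3 = 11854/347
  p_4/q_4 = 60329/1766
q_3 = 347 ≤ 729 < 1766 = q_4, so the answer is 11854/347.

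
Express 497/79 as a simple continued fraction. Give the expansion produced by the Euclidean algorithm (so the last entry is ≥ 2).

[6; 3, 2, 3, 3]

497 = 6×79 + 23
79 = 3×23 + 10
23 = 2×10 + 3
10 = 3×3 + 1
3 = 3×1 + 0  (stop)
So 497/79 = [6; 3, 2, 3, 3].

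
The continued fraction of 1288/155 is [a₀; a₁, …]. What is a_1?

3

1288 = 8·155 + 48   →  a_0 = 8
155 = 3·48 + 11   →  a_1 = 3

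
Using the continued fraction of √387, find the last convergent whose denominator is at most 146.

√387 = [19; 1, 2, 19, 2, 1, 38, …] (period length 6).
Convergents:
  p_0/q_0 = 19/1
  p_1/q_1 = 20/1
  p_2/q_2 = 59/3
  p_3/q_3 = 1141/58
  p_4/q_4 = 2341/119
  p_5/q_5 = 3482/177
q_4 = 119 ≤ 146 < 177 = q_5, so the answer is 2341/119.

2341/119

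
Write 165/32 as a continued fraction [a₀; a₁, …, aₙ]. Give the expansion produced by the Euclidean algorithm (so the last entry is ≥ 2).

[5; 6, 2, 2]

165 = 5·32 + 5
32 = 6·5 + 2
5 = 2·2 + 1
2 = 2·1 + 0  (stop)
So 165/32 = [5; 6, 2, 2].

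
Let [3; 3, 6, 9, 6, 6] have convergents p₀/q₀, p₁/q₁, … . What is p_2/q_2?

Using pₖ = aₖpₖ₋₁ + pₖ₋₂, qₖ = aₖqₖ₋₁ + qₖ₋₂ (with p₋₁=1, p₋₂=0, q₋₁=0, q₋₂=1):
  k=0: a=3, p=3, q=1
  k=1: a=3, p=10, q=3
  k=2: a=6, p=63, q=19

63/19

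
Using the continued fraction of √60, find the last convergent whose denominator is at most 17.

√60 = [7; 1, 2, 1, 14, …] (period length 4).
Convergents:
  p_0/q_0 = 7/1
  p_1/q_1 = 8/1
  p_2/q_2 = 23/3
  p_3/q_3 = 31/4
  p_4/q_4 = 457/59
q_3 = 4 ≤ 17 < 59 = q_4, so the answer is 31/4.

31/4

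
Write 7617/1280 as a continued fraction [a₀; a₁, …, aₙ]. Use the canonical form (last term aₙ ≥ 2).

[5; 1, 19, 3, 6, 1, 2]

7617 = 5×1280 + 1217
1280 = 1×1217 + 63
1217 = 19×63 + 20
63 = 3×20 + 3
20 = 6×3 + 2
3 = 1×2 + 1
2 = 2×1 + 0  (stop)
So 7617/1280 = [5; 1, 19, 3, 6, 1, 2].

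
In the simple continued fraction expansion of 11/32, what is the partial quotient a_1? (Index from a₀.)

2

11 = 0·32 + 11   →  a_0 = 0
32 = 2·11 + 10   →  a_1 = 2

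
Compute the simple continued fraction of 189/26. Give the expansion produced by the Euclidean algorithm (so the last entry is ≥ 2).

[7; 3, 1, 2, 2]

189 = 7*26 + 7
26 = 3*7 + 5
7 = 1*5 + 2
5 = 2*2 + 1
2 = 2*1 + 0  (stop)
So 189/26 = [7; 3, 1, 2, 2].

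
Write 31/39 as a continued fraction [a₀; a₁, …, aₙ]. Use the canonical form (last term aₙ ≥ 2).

[0; 1, 3, 1, 7]

31 = 0*39 + 31
39 = 1*31 + 8
31 = 3*8 + 7
8 = 1*7 + 1
7 = 7*1 + 0  (stop)
So 31/39 = [0; 1, 3, 1, 7].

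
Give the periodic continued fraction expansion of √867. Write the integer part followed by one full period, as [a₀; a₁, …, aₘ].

a₀ = ⌊√867⌋ = 29.
With m₀=0, d₀=1 and mₖ₊₁ = dₖaₖ − mₖ, dₖ₊₁ = (n − mₖ₊₁²)/dₖ, aₖ₊₁ = ⌊(a₀+mₖ₊₁)/dₖ₊₁⌋:
  k=1: m=29, d=26, a=2
  k=2: m=23, d=13, a=4
  k=3: m=29, d=2, a=29
  k=4: m=29, d=13, a=4
  k=5: m=23, d=26, a=2
  k=6: m=29, d=1, a=58
d=1 and a=2a₀=58 at k=6, so the next step gives (m, d) = (29, 26) again — its k=1 value — and the period has length 6.

[29; 2, 4, 29, 4, 2, 58]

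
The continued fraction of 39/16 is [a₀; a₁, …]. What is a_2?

39 = 2·16 + 7   →  a_0 = 2
16 = 2·7 + 2   →  a_1 = 2
7 = 3·2 + 1   →  a_2 = 3

3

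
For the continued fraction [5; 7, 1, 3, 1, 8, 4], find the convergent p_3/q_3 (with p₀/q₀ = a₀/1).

159/31

Using pₖ = aₖpₖ₋₁ + pₖ₋₂, qₖ = aₖqₖ₋₁ + qₖ₋₂ (with p₋₁=1, p₋₂=0, q₋₁=0, q₋₂=1):
  k=0: a=5, p=5, q=1
  k=1: a=7, p=36, q=7
  k=2: a=1, p=41, q=8
  k=3: a=3, p=159, q=31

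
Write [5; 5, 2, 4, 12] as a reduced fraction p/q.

3105/599

Fold from the inside: start with 12/1.
  4 + 1/12 = 49/12
  2 + 12/49 = 110/49
  5 + 49/110 = 599/110
  5 + 110/599 = 3105/599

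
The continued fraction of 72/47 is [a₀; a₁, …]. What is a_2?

72 = 1·47 + 25   →  a_0 = 1
47 = 1·25 + 22   →  a_1 = 1
25 = 1·22 + 3   →  a_2 = 1

1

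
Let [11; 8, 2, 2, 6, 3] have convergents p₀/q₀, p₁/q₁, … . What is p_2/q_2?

Using pₖ = aₖpₖ₋₁ + pₖ₋₂, qₖ = aₖqₖ₋₁ + qₖ₋₂ (with p₋₁=1, p₋₂=0, q₋₁=0, q₋₂=1):
  k=0: a=11, p=11, q=1
  k=1: a=8, p=89, q=8
  k=2: a=2, p=189, q=17

189/17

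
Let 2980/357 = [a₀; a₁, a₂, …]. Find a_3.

2980 = 8·357 + 124   →  a_0 = 8
357 = 2·124 + 109   →  a_1 = 2
124 = 1·109 + 15   →  a_2 = 1
109 = 7·15 + 4   →  a_3 = 7

7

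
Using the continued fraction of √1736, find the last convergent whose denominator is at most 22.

√1736 = [41; 1, 1, 1, 82, …] (period length 4).
Convergents:
  p_0/q_0 = 41/1
  p_1/q_1 = 42/1
  p_2/q_2 = 83/2
  p_3/q_3 = 125/3
  p_4/q_4 = 10333/248
q_3 = 3 ≤ 22 < 248 = q_4, so the answer is 125/3.

125/3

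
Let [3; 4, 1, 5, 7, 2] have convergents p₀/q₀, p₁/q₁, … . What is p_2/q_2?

Using pₖ = aₖpₖ₋₁ + pₖ₋₂, qₖ = aₖqₖ₋₁ + qₖ₋₂ (with p₋₁=1, p₋₂=0, q₋₁=0, q₋₂=1):
  k=0: a=3, p=3, q=1
  k=1: a=4, p=13, q=4
  k=2: a=1, p=16, q=5

16/5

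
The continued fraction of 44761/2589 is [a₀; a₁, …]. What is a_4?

44761 = 17·2589 + 748   →  a_0 = 17
2589 = 3·748 + 345   →  a_1 = 3
748 = 2·345 + 58   →  a_2 = 2
345 = 5·58 + 55   →  a_3 = 5
58 = 1·55 + 3   →  a_4 = 1

1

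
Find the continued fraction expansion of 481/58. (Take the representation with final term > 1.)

481 = 8*58 + 17
58 = 3*17 + 7
17 = 2*7 + 3
7 = 2*3 + 1
3 = 3*1 + 0  (stop)
So 481/58 = [8; 3, 2, 2, 3].

[8; 3, 2, 2, 3]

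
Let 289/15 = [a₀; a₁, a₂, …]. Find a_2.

1

289 = 19·15 + 4   →  a_0 = 19
15 = 3·4 + 3   →  a_1 = 3
4 = 1·3 + 1   →  a_2 = 1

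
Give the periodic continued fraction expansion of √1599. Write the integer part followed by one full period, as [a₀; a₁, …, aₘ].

[39; 1, 78]

a₀ = ⌊√1599⌋ = 39.
With m₀=0, d₀=1 and mₖ₊₁ = dₖaₖ − mₖ, dₖ₊₁ = (n − mₖ₊₁²)/dₖ, aₖ₊₁ = ⌊(a₀+mₖ₊₁)/dₖ₊₁⌋:
  k=1: m=39, d=78, a=1
  k=2: m=39, d=1, a=78
d=1 and a=2a₀=78 at k=2, so the next step gives (m, d) = (39, 78) again — its k=1 value — and the period has length 2.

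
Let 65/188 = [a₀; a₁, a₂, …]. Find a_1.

2

65 = 0·188 + 65   →  a_0 = 0
188 = 2·65 + 58   →  a_1 = 2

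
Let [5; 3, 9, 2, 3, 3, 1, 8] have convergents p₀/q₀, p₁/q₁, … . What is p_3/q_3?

Using pₖ = aₖpₖ₋₁ + pₖ₋₂, qₖ = aₖqₖ₋₁ + qₖ₋₂ (with p₋₁=1, p₋₂=0, q₋₁=0, q₋₂=1):
  k=0: a=5, p=5, q=1
  k=1: a=3, p=16, q=3
  k=2: a=9, p=149, q=28
  k=3: a=2, p=314, q=59

314/59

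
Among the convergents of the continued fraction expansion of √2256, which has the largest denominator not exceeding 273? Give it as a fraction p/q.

8977/189

√2256 = [47; 2, 94, …] (period length 2).
Convergents:
  p_0/q_0 = 47/1
  p_1/q_1 = 95/2
  p_2/q_2 = 8977/189
  p_3/q_3 = 18049/380
q_2 = 189 ≤ 273 < 380 = q_3, so the answer is 8977/189.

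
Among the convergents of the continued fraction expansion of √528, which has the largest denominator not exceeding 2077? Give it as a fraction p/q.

√528 = [22; 1, 44, …] (period length 2).
Convergents:
  p_0/q_0 = 22/1
  p_1/q_1 = 23/1
  p_2/q_2 = 1034/45
  p_3/q_3 = 1057/46
  p_4/q_4 = 47542/2069
  p_5/q_5 = 48599/2115
q_4 = 2069 ≤ 2077 < 2115 = q_5, so the answer is 47542/2069.

47542/2069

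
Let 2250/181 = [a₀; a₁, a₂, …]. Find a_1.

2250 = 12·181 + 78   →  a_0 = 12
181 = 2·78 + 25   →  a_1 = 2

2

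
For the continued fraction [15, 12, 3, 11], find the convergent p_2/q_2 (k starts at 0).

Using pₖ = aₖpₖ₋₁ + pₖ₋₂, qₖ = aₖqₖ₋₁ + qₖ₋₂ (with p₋₁=1, p₋₂=0, q₋₁=0, q₋₂=1):
  k=0: a=15, p=15, q=1
  k=1: a=12, p=181, q=12
  k=2: a=3, p=558, q=37

558/37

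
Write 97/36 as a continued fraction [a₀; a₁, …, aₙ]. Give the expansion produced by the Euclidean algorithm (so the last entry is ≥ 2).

[2; 1, 2, 3, 1, 2]

97 = 2×36 + 25
36 = 1×25 + 11
25 = 2×11 + 3
11 = 3×3 + 2
3 = 1×2 + 1
2 = 2×1 + 0  (stop)
So 97/36 = [2; 1, 2, 3, 1, 2].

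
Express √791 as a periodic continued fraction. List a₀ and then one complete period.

a₀ = ⌊√791⌋ = 28.
With m₀=0, d₀=1 and mₖ₊₁ = dₖaₖ − mₖ, dₖ₊₁ = (n − mₖ₊₁²)/dₖ, aₖ₊₁ = ⌊(a₀+mₖ₊₁)/dₖ₊₁⌋:
  k=1: m=28, d=7, a=8
  k=2: m=28, d=1, a=56
d=1 and a=2a₀=56 at k=2, so the next step gives (m, d) = (28, 7) again — its k=1 value — and the period has length 2.

[28; 8, 56]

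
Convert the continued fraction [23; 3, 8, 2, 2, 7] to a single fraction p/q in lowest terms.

22621/970

Fold from the inside: start with 7/1.
  2 + 1/7 = 15/7
  2 + 7/15 = 37/15
  8 + 15/37 = 311/37
  3 + 37/311 = 970/311
  23 + 311/970 = 22621/970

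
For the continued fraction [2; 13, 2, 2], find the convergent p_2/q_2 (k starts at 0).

Using pₖ = aₖpₖ₋₁ + pₖ₋₂, qₖ = aₖqₖ₋₁ + qₖ₋₂ (with p₋₁=1, p₋₂=0, q₋₁=0, q₋₂=1):
  k=0: a=2, p=2, q=1
  k=1: a=13, p=27, q=13
  k=2: a=2, p=56, q=27

56/27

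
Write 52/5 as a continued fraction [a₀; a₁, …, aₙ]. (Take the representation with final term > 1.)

[10; 2, 2]

52 = 10×5 + 2
5 = 2×2 + 1
2 = 2×1 + 0  (stop)
So 52/5 = [10; 2, 2].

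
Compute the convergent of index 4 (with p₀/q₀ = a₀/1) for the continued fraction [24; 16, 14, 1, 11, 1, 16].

69203/2876

Using pₖ = aₖpₖ₋₁ + pₖ₋₂, qₖ = aₖqₖ₋₁ + qₖ₋₂ (with p₋₁=1, p₋₂=0, q₋₁=0, q₋₂=1):
  k=0: a=24, p=24, q=1
  k=1: a=16, p=385, q=16
  k=2: a=14, p=5414, q=225
  k=3: a=1, p=5799, q=241
  k=4: a=11, p=69203, q=2876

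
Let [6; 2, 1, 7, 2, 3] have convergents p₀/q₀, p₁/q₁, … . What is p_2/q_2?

19/3

Using pₖ = aₖpₖ₋₁ + pₖ₋₂, qₖ = aₖqₖ₋₁ + qₖ₋₂ (with p₋₁=1, p₋₂=0, q₋₁=0, q₋₂=1):
  k=0: a=6, p=6, q=1
  k=1: a=2, p=13, q=2
  k=2: a=1, p=19, q=3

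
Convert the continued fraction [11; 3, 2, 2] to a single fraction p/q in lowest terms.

192/17

Using pₖ = aₖpₖ₋₁ + pₖ₋₂ and qₖ = aₖqₖ₋₁ + qₖ₋₂:
  k=0: a=11, p=11, q=1
  k=1: a=3, p=34, q=3
  k=2: a=2, p=79, q=7
  k=3: a=2, p=192, q=17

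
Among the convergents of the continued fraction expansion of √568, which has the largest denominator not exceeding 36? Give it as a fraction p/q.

√568 = [23; 1, 4, 1, 46, …] (period length 4).
Convergents:
  p_0/q_0 = 23/1
  p_1/q_1 = 24/1
  p_2/q_2 = 119/5
  p_3/q_3 = 143/6
  p_4/q_4 = 6697/281
q_3 = 6 ≤ 36 < 281 = q_4, so the answer is 143/6.

143/6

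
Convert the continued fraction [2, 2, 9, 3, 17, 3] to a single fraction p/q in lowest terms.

Fold from the inside: start with 3/1.
  17 + 1/3 = 52/3
  3 + 3/52 = 159/52
  9 + 52/159 = 1483/159
  2 + 159/1483 = 3125/1483
  2 + 1483/3125 = 7733/3125

7733/3125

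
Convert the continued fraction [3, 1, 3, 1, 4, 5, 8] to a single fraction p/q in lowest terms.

3883/1024

Fold from the inside: start with 8/1.
  5 + 1/8 = 41/8
  4 + 8/41 = 172/41
  1 + 41/172 = 213/172
  3 + 172/213 = 811/213
  1 + 213/811 = 1024/811
  3 + 811/1024 = 3883/1024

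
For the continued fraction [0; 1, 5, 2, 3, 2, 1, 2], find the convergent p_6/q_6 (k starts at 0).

125/148

Using pₖ = aₖpₖ₋₁ + pₖ₋₂, qₖ = aₖqₖ₋₁ + qₖ₋₂ (with p₋₁=1, p₋₂=0, q₋₁=0, q₋₂=1):
  k=0: a=0, p=0, q=1
  k=1: a=1, p=1, q=1
  k=2: a=5, p=5, q=6
  k=3: a=2, p=11, q=13
  k=4: a=3, p=38, q=45
  k=5: a=2, p=87, q=103
  k=6: a=1, p=125, q=148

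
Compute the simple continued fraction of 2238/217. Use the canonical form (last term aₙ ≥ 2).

2238 = 10×217 + 68
217 = 3×68 + 13
68 = 5×13 + 3
13 = 4×3 + 1
3 = 3×1 + 0  (stop)
So 2238/217 = [10; 3, 5, 4, 3].

[10; 3, 5, 4, 3]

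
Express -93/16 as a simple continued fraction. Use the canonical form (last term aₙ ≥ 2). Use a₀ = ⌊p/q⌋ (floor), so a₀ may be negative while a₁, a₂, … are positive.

-93 = -6·16 + 3
16 = 5·3 + 1
3 = 3·1 + 0  (stop)
So -93/16 = [-6; 5, 3].

[-6; 5, 3]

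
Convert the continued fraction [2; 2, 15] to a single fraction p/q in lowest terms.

77/31

Fold from the inside: start with 15/1.
  2 + 1/15 = 31/15
  2 + 15/31 = 77/31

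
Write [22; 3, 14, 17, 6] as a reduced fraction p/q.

Fold from the inside: start with 6/1.
  17 + 1/6 = 103/6
  14 + 6/103 = 1448/103
  3 + 103/1448 = 4447/1448
  22 + 1448/4447 = 99282/4447

99282/4447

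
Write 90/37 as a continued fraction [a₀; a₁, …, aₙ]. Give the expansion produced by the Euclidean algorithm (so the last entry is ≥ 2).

[2; 2, 3, 5]

90 = 2*37 + 16
37 = 2*16 + 5
16 = 3*5 + 1
5 = 5*1 + 0  (stop)
So 90/37 = [2; 2, 3, 5].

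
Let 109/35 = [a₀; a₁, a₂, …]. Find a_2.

1

109 = 3·35 + 4   →  a_0 = 3
35 = 8·4 + 3   →  a_1 = 8
4 = 1·3 + 1   →  a_2 = 1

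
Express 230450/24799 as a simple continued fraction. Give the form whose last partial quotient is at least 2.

[9; 3, 2, 2, 2, 19, 10, 3]

230450 = 9*24799 + 7259
24799 = 3*7259 + 3022
7259 = 2*3022 + 1215
3022 = 2*1215 + 592
1215 = 2*592 + 31
592 = 19*31 + 3
31 = 10*3 + 1
3 = 3*1 + 0  (stop)
So 230450/24799 = [9; 3, 2, 2, 2, 19, 10, 3].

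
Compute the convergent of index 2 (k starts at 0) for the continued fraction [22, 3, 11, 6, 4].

Using pₖ = aₖpₖ₋₁ + pₖ₋₂, qₖ = aₖqₖ₋₁ + qₖ₋₂ (with p₋₁=1, p₋₂=0, q₋₁=0, q₋₂=1):
  k=0: a=22, p=22, q=1
  k=1: a=3, p=67, q=3
  k=2: a=11, p=759, q=34

759/34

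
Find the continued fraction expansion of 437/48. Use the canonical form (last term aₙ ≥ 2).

437 = 9*48 + 5
48 = 9*5 + 3
5 = 1*3 + 2
3 = 1*2 + 1
2 = 2*1 + 0  (stop)
So 437/48 = [9; 9, 1, 1, 2].

[9; 9, 1, 1, 2]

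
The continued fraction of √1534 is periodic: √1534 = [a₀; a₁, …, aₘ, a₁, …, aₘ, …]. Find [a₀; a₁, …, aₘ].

[39; 6, 78]

a₀ = ⌊√1534⌋ = 39.
With m₀=0, d₀=1 and mₖ₊₁ = dₖaₖ − mₖ, dₖ₊₁ = (n − mₖ₊₁²)/dₖ, aₖ₊₁ = ⌊(a₀+mₖ₊₁)/dₖ₊₁⌋:
  k=1: m=39, d=13, a=6
  k=2: m=39, d=1, a=78
d=1 and a=2a₀=78 at k=2, so the next step gives (m, d) = (39, 13) again — its k=1 value — and the period has length 2.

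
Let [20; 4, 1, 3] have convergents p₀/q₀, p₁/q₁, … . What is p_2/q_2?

Using pₖ = aₖpₖ₋₁ + pₖ₋₂, qₖ = aₖqₖ₋₁ + qₖ₋₂ (with p₋₁=1, p₋₂=0, q₋₁=0, q₋₂=1):
  k=0: a=20, p=20, q=1
  k=1: a=4, p=81, q=4
  k=2: a=1, p=101, q=5

101/5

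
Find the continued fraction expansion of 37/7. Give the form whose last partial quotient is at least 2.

[5; 3, 2]

37 = 5*7 + 2
7 = 3*2 + 1
2 = 2*1 + 0  (stop)
So 37/7 = [5; 3, 2].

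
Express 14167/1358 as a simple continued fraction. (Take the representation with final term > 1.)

14167 = 10·1358 + 587
1358 = 2·587 + 184
587 = 3·184 + 35
184 = 5·35 + 9
35 = 3·9 + 8
9 = 1·8 + 1
8 = 8·1 + 0  (stop)
So 14167/1358 = [10; 2, 3, 5, 3, 1, 8].

[10; 2, 3, 5, 3, 1, 8]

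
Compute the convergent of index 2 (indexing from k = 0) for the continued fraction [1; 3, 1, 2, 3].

5/4

Using pₖ = aₖpₖ₋₁ + pₖ₋₂, qₖ = aₖqₖ₋₁ + qₖ₋₂ (with p₋₁=1, p₋₂=0, q₋₁=0, q₋₂=1):
  k=0: a=1, p=1, q=1
  k=1: a=3, p=4, q=3
  k=2: a=1, p=5, q=4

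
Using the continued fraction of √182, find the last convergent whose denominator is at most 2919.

38597/2861

√182 = [13; 2, 26, …] (period length 2).
Convergents:
  p_0/q_0 = 13/1
  p_1/q_1 = 27/2
  p_2/q_2 = 715/53
  p_3/q_3 = 1457/108
  p_4/q_4 = 38597/2861
  p_5/q_5 = 78651/5830
q_4 = 2861 ≤ 2919 < 5830 = q_5, so the answer is 38597/2861.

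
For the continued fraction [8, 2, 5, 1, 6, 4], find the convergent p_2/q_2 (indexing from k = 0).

Using pₖ = aₖpₖ₋₁ + pₖ₋₂, qₖ = aₖqₖ₋₁ + qₖ₋₂ (with p₋₁=1, p₋₂=0, q₋₁=0, q₋₂=1):
  k=0: a=8, p=8, q=1
  k=1: a=2, p=17, q=2
  k=2: a=5, p=93, q=11

93/11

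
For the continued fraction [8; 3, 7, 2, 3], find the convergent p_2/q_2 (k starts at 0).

Using pₖ = aₖpₖ₋₁ + pₖ₋₂, qₖ = aₖqₖ₋₁ + qₖ₋₂ (with p₋₁=1, p₋₂=0, q₋₁=0, q₋₂=1):
  k=0: a=8, p=8, q=1
  k=1: a=3, p=25, q=3
  k=2: a=7, p=183, q=22

183/22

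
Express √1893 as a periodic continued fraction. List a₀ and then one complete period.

[43; 1, 1, 28, 1, 1, 86]

a₀ = ⌊√1893⌋ = 43.
With m₀=0, d₀=1 and mₖ₊₁ = dₖaₖ − mₖ, dₖ₊₁ = (n − mₖ₊₁²)/dₖ, aₖ₊₁ = ⌊(a₀+mₖ₊₁)/dₖ₊₁⌋:
  k=1: m=43, d=44, a=1
  k=2: m=1, d=43, a=1
  k=3: m=42, d=3, a=28
  k=4: m=42, d=43, a=1
  k=5: m=1, d=44, a=1
  k=6: m=43, d=1, a=86
d=1 and a=2a₀=86 at k=6, so the next step gives (m, d) = (43, 44) again — its k=1 value — and the period has length 6.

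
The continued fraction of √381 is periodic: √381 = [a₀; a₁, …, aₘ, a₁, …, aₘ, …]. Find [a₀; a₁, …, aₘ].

[19; 1, 1, 12, 1, 1, 38]

a₀ = ⌊√381⌋ = 19.
With m₀=0, d₀=1 and mₖ₊₁ = dₖaₖ − mₖ, dₖ₊₁ = (n − mₖ₊₁²)/dₖ, aₖ₊₁ = ⌊(a₀+mₖ₊₁)/dₖ₊₁⌋:
  k=1: m=19, d=20, a=1
  k=2: m=1, d=19, a=1
  k=3: m=18, d=3, a=12
  k=4: m=18, d=19, a=1
  k=5: m=1, d=20, a=1
  k=6: m=19, d=1, a=38
d=1 and a=2a₀=38 at k=6, so the next step gives (m, d) = (19, 20) again — its k=1 value — and the period has length 6.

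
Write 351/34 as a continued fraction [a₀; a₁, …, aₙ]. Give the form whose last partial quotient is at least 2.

[10; 3, 11]

351 = 10·34 + 11
34 = 3·11 + 1
11 = 11·1 + 0  (stop)
So 351/34 = [10; 3, 11].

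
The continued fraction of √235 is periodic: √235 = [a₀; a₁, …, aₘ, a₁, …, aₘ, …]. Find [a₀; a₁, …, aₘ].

[15; 3, 30]

a₀ = ⌊√235⌋ = 15.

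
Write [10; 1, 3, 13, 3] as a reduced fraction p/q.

1753/163

Fold from the inside: start with 3/1.
  13 + 1/3 = 40/3
  3 + 3/40 = 123/40
  1 + 40/123 = 163/123
  10 + 123/163 = 1753/163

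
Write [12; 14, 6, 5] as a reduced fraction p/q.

Using pₖ = aₖpₖ₋₁ + pₖ₋₂ and qₖ = aₖqₖ₋₁ + qₖ₋₂:
  k=0: a=12, p=12, q=1
  k=1: a=14, p=169, q=14
  k=2: a=6, p=1026, q=85
  k=3: a=5, p=5299, q=439

5299/439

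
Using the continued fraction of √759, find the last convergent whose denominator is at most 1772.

√759 = [27; 1, 1, 4, 1, 1, 54, …] (period length 6).
Convergents:
  p_0/q_0 = 27/1
  p_1/q_1 = 28/1
  p_2/q_2 = 55/2
  p_3/q_3 = 248/9
  p_4/q_4 = 303/11
  p_5/q_5 = 551/20
  p_6/q_6 = 30057/1091
  p_7/q_7 = 30608/1111
  p_8/q_8 = 60665/2202
q_7 = 1111 ≤ 1772 < 2202 = q_8, so the answer is 30608/1111.

30608/1111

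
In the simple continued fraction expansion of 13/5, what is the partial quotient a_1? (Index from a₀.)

13 = 2·5 + 3   →  a_0 = 2
5 = 1·3 + 2   →  a_1 = 1

1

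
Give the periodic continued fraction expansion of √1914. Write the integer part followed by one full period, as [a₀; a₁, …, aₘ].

[43; 1, 2, 1, 86]

a₀ = ⌊√1914⌋ = 43.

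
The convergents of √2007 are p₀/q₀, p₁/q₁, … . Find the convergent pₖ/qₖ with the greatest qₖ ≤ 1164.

√2007 = [44; 1, 3, 1, 88, …] (period length 4).
Convergents:
  p_0/q_0 = 44/1
  p_1/q_1 = 45/1
  p_2/q_2 = 179/4
  p_3/q_3 = 224/5
  p_4/q_4 = 19891/444
  p_5/q_5 = 20115/449
  p_6/q_6 = 80236/1791
q_5 = 449 ≤ 1164 < 1791 = q_6, so the answer is 20115/449.

20115/449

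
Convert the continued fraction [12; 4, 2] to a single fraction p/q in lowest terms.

Using pₖ = aₖpₖ₋₁ + pₖ₋₂ and qₖ = aₖqₖ₋₁ + qₖ₋₂:
  k=0: a=12, p=12, q=1
  k=1: a=4, p=49, q=4
  k=2: a=2, p=110, q=9

110/9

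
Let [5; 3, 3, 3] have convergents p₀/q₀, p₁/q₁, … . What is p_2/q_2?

Using pₖ = aₖpₖ₋₁ + pₖ₋₂, qₖ = aₖqₖ₋₁ + qₖ₋₂ (with p₋₁=1, p₋₂=0, q₋₁=0, q₋₂=1):
  k=0: a=5, p=5, q=1
  k=1: a=3, p=16, q=3
  k=2: a=3, p=53, q=10

53/10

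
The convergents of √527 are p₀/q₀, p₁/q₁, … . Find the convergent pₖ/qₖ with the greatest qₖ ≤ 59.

528/23

√527 = [22; 1, 21, 1, 44, …] (period length 4).
Convergents:
  p_0/q_0 = 22/1
  p_1/q_1 = 23/1
  p_2/q_2 = 505/22
  p_3/q_3 = 528/23
  p_4/q_4 = 23737/1034
q_3 = 23 ≤ 59 < 1034 = q_4, so the answer is 528/23.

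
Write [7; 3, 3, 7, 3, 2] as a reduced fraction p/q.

Fold from the inside: start with 2/1.
  3 + 1/2 = 7/2
  7 + 2/7 = 51/7
  3 + 7/51 = 160/51
  3 + 51/160 = 531/160
  7 + 160/531 = 3877/531

3877/531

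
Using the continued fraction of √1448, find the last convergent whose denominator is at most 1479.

√1448 = [38; 19, 76, …] (period length 2).
Convergents:
  p_0/q_0 = 38/1
  p_1/q_1 = 723/19
  p_2/q_2 = 54986/1445
  p_3/q_3 = 1045457/27474
q_2 = 1445 ≤ 1479 < 27474 = q_3, so the answer is 54986/1445.

54986/1445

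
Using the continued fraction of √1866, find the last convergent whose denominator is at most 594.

√1866 = [43; 5, 14, 5, 86, …] (period length 4).
Convergents:
  p_0/q_0 = 43/1
  p_1/q_1 = 216/5
  p_2/q_2 = 3067/71
  p_3/q_3 = 15551/360
  p_4/q_4 = 1340453/31031
q_3 = 360 ≤ 594 < 31031 = q_4, so the answer is 15551/360.

15551/360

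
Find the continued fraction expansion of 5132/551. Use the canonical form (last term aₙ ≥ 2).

5132 = 9*551 + 173
551 = 3*173 + 32
173 = 5*32 + 13
32 = 2*13 + 6
13 = 2*6 + 1
6 = 6*1 + 0  (stop)
So 5132/551 = [9; 3, 5, 2, 2, 6].

[9; 3, 5, 2, 2, 6]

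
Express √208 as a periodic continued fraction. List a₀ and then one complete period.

[14; 2, 2, 1, 2, 2, 28]

a₀ = ⌊√208⌋ = 14.
With m₀=0, d₀=1 and mₖ₊₁ = dₖaₖ − mₖ, dₖ₊₁ = (n − mₖ₊₁²)/dₖ, aₖ₊₁ = ⌊(a₀+mₖ₊₁)/dₖ₊₁⌋:
  k=1: m=14, d=12, a=2
  k=2: m=10, d=9, a=2
  k=3: m=8, d=16, a=1
  k=4: m=8, d=9, a=2
  k=5: m=10, d=12, a=2
  k=6: m=14, d=1, a=28
d=1 and a=2a₀=28 at k=6, so the next step gives (m, d) = (14, 12) again — its k=1 value — and the period has length 6.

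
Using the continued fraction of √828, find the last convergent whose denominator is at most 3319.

66499/2311

√828 = [28; 1, 3, 2, 3, 1, 56, …] (period length 6).
Convergents:
  p_0/q_0 = 28/1
  p_1/q_1 = 29/1
  p_2/q_2 = 115/4
  p_3/q_3 = 259/9
  p_4/q_4 = 892/31
  p_5/q_5 = 1151/40
  p_6/q_6 = 65348/2271
  p_7/q_7 = 66499/2311
  p_8/q_8 = 264845/9204
q_7 = 2311 ≤ 3319 < 9204 = q_8, so the answer is 66499/2311.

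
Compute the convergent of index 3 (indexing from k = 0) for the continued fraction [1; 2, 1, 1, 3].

7/5

Using pₖ = aₖpₖ₋₁ + pₖ₋₂, qₖ = aₖqₖ₋₁ + qₖ₋₂ (with p₋₁=1, p₋₂=0, q₋₁=0, q₋₂=1):
  k=0: a=1, p=1, q=1
  k=1: a=2, p=3, q=2
  k=2: a=1, p=4, q=3
  k=3: a=1, p=7, q=5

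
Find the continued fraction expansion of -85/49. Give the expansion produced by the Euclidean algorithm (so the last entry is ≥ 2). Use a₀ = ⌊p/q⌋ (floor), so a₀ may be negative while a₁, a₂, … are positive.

[-2; 3, 1, 3, 3]

-85 = -2×49 + 13
49 = 3×13 + 10
13 = 1×10 + 3
10 = 3×3 + 1
3 = 3×1 + 0  (stop)
So -85/49 = [-2; 3, 1, 3, 3].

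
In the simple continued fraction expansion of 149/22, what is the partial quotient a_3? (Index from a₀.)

2

149 = 6·22 + 17   →  a_0 = 6
22 = 1·17 + 5   →  a_1 = 1
17 = 3·5 + 2   →  a_2 = 3
5 = 2·2 + 1   →  a_3 = 2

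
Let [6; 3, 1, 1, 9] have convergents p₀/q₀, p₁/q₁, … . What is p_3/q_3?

44/7

Using pₖ = aₖpₖ₋₁ + pₖ₋₂, qₖ = aₖqₖ₋₁ + qₖ₋₂ (with p₋₁=1, p₋₂=0, q₋₁=0, q₋₂=1):
  k=0: a=6, p=6, q=1
  k=1: a=3, p=19, q=3
  k=2: a=1, p=25, q=4
  k=3: a=1, p=44, q=7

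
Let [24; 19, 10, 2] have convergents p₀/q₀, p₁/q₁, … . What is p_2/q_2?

4594/191

Using pₖ = aₖpₖ₋₁ + pₖ₋₂, qₖ = aₖqₖ₋₁ + qₖ₋₂ (with p₋₁=1, p₋₂=0, q₋₁=0, q₋₂=1):
  k=0: a=24, p=24, q=1
  k=1: a=19, p=457, q=19
  k=2: a=10, p=4594, q=191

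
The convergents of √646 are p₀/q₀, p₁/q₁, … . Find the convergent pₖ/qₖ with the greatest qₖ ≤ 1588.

√646 = [25; 2, 2, 2, 50, …] (period length 4).
Convergents:
  p_0/q_0 = 25/1
  p_1/q_1 = 51/2
  p_2/q_2 = 127/5
  p_3/q_3 = 305/12
  p_4/q_4 = 15377/605
  p_5/q_5 = 31059/1222
  p_6/q_6 = 77495/3049
q_5 = 1222 ≤ 1588 < 3049 = q_6, so the answer is 31059/1222.

31059/1222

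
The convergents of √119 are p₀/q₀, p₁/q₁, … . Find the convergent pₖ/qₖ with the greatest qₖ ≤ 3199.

√119 = [10; 1, 9, 1, 20, …] (period length 4).
Convergents:
  p_0/q_0 = 10/1
  p_1/q_1 = 11/1
  p_2/q_2 = 109/10
  p_3/q_3 = 120/11
  p_4/q_4 = 2509/230
  p_5/q_5 = 2629/241
  p_6/q_6 = 26170/2399
  p_7/q_7 = 28799/2640
  p_8/q_8 = 602150/55199
q_7 = 2640 ≤ 3199 < 55199 = q_8, so the answer is 28799/2640.

28799/2640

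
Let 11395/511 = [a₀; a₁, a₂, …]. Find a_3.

1

11395 = 22·511 + 153   →  a_0 = 22
511 = 3·153 + 52   →  a_1 = 3
153 = 2·52 + 49   →  a_2 = 2
52 = 1·49 + 3   →  a_3 = 1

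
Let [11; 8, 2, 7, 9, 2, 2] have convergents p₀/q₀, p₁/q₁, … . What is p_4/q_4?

12897/1160

Using pₖ = aₖpₖ₋₁ + pₖ₋₂, qₖ = aₖqₖ₋₁ + qₖ₋₂ (with p₋₁=1, p₋₂=0, q₋₁=0, q₋₂=1):
  k=0: a=11, p=11, q=1
  k=1: a=8, p=89, q=8
  k=2: a=2, p=189, q=17
  k=3: a=7, p=1412, q=127
  k=4: a=9, p=12897, q=1160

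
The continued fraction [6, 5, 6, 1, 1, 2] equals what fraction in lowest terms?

Fold from the inside: start with 2/1.
  1 + 1/2 = 3/2
  1 + 2/3 = 5/3
  6 + 3/5 = 33/5
  5 + 5/33 = 170/33
  6 + 33/170 = 1053/170

1053/170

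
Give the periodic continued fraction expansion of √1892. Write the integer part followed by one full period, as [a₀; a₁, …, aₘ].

a₀ = ⌊√1892⌋ = 43.
With m₀=0, d₀=1 and mₖ₊₁ = dₖaₖ − mₖ, dₖ₊₁ = (n − mₖ₊₁²)/dₖ, aₖ₊₁ = ⌊(a₀+mₖ₊₁)/dₖ₊₁⌋:
  k=1: m=43, d=43, a=2
  k=2: m=43, d=1, a=86
d=1 and a=2a₀=86 at k=2, so the next step gives (m, d) = (43, 43) again — its k=1 value — and the period has length 2.

[43; 2, 86]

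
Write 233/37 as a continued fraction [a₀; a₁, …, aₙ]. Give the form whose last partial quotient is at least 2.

233 = 6·37 + 11
37 = 3·11 + 4
11 = 2·4 + 3
4 = 1·3 + 1
3 = 3·1 + 0  (stop)
So 233/37 = [6; 3, 2, 1, 3].

[6; 3, 2, 1, 3]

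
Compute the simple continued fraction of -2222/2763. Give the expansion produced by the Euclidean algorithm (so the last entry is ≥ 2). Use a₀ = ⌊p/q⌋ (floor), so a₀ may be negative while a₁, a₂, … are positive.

[-1; 5, 9, 3, 19]

-2222 = -1*2763 + 541
2763 = 5*541 + 58
541 = 9*58 + 19
58 = 3*19 + 1
19 = 19*1 + 0  (stop)
So -2222/2763 = [-1; 5, 9, 3, 19].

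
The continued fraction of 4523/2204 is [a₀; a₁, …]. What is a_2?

6

4523 = 2·2204 + 115   →  a_0 = 2
2204 = 19·115 + 19   →  a_1 = 19
115 = 6·19 + 1   →  a_2 = 6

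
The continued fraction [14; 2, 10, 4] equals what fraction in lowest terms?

1245/86

Using pₖ = aₖpₖ₋₁ + pₖ₋₂ and qₖ = aₖqₖ₋₁ + qₖ₋₂:
  k=0: a=14, p=14, q=1
  k=1: a=2, p=29, q=2
  k=2: a=10, p=304, q=21
  k=3: a=4, p=1245, q=86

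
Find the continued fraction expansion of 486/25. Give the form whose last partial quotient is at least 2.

[19; 2, 3, 1, 2]

486 = 19×25 + 11
25 = 2×11 + 3
11 = 3×3 + 2
3 = 1×2 + 1
2 = 2×1 + 0  (stop)
So 486/25 = [19; 2, 3, 1, 2].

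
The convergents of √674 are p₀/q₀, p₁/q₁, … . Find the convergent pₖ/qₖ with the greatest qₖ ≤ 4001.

√674 = [25; 1, 24, 1, 50, …] (period length 4).
Convergents:
  p_0/q_0 = 25/1
  p_1/q_1 = 26/1
  p_2/q_2 = 649/25
  p_3/q_3 = 675/26
  p_4/q_4 = 34399/1325
  p_5/q_5 = 35074/1351
  p_6/q_6 = 876175/33749
q_5 = 1351 ≤ 4001 < 33749 = q_6, so the answer is 35074/1351.

35074/1351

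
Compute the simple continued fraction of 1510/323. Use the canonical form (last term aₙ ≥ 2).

[4; 1, 2, 13, 8]

1510 = 4×323 + 218
323 = 1×218 + 105
218 = 2×105 + 8
105 = 13×8 + 1
8 = 8×1 + 0  (stop)
So 1510/323 = [4; 1, 2, 13, 8].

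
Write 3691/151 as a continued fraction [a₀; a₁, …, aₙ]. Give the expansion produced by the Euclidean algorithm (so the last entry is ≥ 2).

3691 = 24·151 + 67
151 = 2·67 + 17
67 = 3·17 + 16
17 = 1·16 + 1
16 = 16·1 + 0  (stop)
So 3691/151 = [24; 2, 3, 1, 16].

[24; 2, 3, 1, 16]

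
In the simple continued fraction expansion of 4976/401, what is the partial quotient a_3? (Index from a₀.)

4

4976 = 12·401 + 164   →  a_0 = 12
401 = 2·164 + 73   →  a_1 = 2
164 = 2·73 + 18   →  a_2 = 2
73 = 4·18 + 1   →  a_3 = 4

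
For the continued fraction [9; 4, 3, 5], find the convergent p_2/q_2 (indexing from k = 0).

120/13

Using pₖ = aₖpₖ₋₁ + pₖ₋₂, qₖ = aₖqₖ₋₁ + qₖ₋₂ (with p₋₁=1, p₋₂=0, q₋₁=0, q₋₂=1):
  k=0: a=9, p=9, q=1
  k=1: a=4, p=37, q=4
  k=2: a=3, p=120, q=13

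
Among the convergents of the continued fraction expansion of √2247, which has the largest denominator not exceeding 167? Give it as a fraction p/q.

√2247 = [47; 2, 2, 15, 2, 2, 94, …] (period length 6).
Convergents:
  p_0/q_0 = 47/1
  p_1/q_1 = 95/2
  p_2/q_2 = 237/5
  p_3/q_3 = 3650/77
  p_4/q_4 = 7537/159
  p_5/q_5 = 18724/395
q_4 = 159 ≤ 167 < 395 = q_5, so the answer is 7537/159.

7537/159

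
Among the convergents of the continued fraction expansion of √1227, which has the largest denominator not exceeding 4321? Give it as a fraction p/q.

85855/2451

√1227 = [35; 35, 70, …] (period length 2).
Convergents:
  p_0/q_0 = 35/1
  p_1/q_1 = 1226/35
  p_2/q_2 = 85855/2451
  p_3/q_3 = 3006151/85820
q_2 = 2451 ≤ 4321 < 85820 = q_3, so the answer is 85855/2451.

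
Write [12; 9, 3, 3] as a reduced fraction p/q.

1126/93

Fold from the inside: start with 3/1.
  3 + 1/3 = 10/3
  9 + 3/10 = 93/10
  12 + 10/93 = 1126/93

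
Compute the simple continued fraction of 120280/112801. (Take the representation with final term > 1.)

120280 = 1×112801 + 7479
112801 = 15×7479 + 616
7479 = 12×616 + 87
616 = 7×87 + 7
87 = 12×7 + 3
7 = 2×3 + 1
3 = 3×1 + 0  (stop)
So 120280/112801 = [1; 15, 12, 7, 12, 2, 3].

[1; 15, 12, 7, 12, 2, 3]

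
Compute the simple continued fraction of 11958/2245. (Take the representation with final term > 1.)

11958 = 5*2245 + 733
2245 = 3*733 + 46
733 = 15*46 + 43
46 = 1*43 + 3
43 = 14*3 + 1
3 = 3*1 + 0  (stop)
So 11958/2245 = [5; 3, 15, 1, 14, 3].

[5; 3, 15, 1, 14, 3]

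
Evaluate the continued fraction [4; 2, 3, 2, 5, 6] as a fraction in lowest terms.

2387/538

Using pₖ = aₖpₖ₋₁ + pₖ₋₂ and qₖ = aₖqₖ₋₁ + qₖ₋₂:
  k=0: a=4, p=4, q=1
  k=1: a=2, p=9, q=2
  k=2: a=3, p=31, q=7
  k=3: a=2, p=71, q=16
  k=4: a=5, p=386, q=87
  k=5: a=6, p=2387, q=538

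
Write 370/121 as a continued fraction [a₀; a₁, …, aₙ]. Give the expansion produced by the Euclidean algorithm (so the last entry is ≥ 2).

370 = 3×121 + 7
121 = 17×7 + 2
7 = 3×2 + 1
2 = 2×1 + 0  (stop)
So 370/121 = [3; 17, 3, 2].

[3; 17, 3, 2]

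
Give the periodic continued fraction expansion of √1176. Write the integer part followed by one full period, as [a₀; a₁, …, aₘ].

[34; 3, 2, 2, 2, 3, 68]

a₀ = ⌊√1176⌋ = 34.
With m₀=0, d₀=1 and mₖ₊₁ = dₖaₖ − mₖ, dₖ₊₁ = (n − mₖ₊₁²)/dₖ, aₖ₊₁ = ⌊(a₀+mₖ₊₁)/dₖ₊₁⌋:
  k=1: m=34, d=20, a=3
  k=2: m=26, d=25, a=2
  k=3: m=24, d=24, a=2
  k=4: m=24, d=25, a=2
  k=5: m=26, d=20, a=3
  k=6: m=34, d=1, a=68
d=1 and a=2a₀=68 at k=6, so the next step gives (m, d) = (34, 20) again — its k=1 value — and the period has length 6.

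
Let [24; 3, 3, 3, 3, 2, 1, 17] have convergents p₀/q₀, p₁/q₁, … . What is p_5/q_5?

Using pₖ = aₖpₖ₋₁ + pₖ₋₂, qₖ = aₖqₖ₋₁ + qₖ₋₂ (with p₋₁=1, p₋₂=0, q₋₁=0, q₋₂=1):
  k=0: a=24, p=24, q=1
  k=1: a=3, p=73, q=3
  k=2: a=3, p=243, q=10
  k=3: a=3, p=802, q=33
  k=4: a=3, p=2649, q=109
  k=5: a=2, p=6100, q=251

6100/251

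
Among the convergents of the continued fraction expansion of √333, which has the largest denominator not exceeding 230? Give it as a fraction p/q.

√333 = [18; 4, 36, …] (period length 2).
Convergents:
  p_0/q_0 = 18/1
  p_1/q_1 = 73/4
  p_2/q_2 = 2646/145
  p_3/q_3 = 10657/584
q_2 = 145 ≤ 230 < 584 = q_3, so the answer is 2646/145.

2646/145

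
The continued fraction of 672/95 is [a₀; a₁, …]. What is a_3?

672 = 7·95 + 7   →  a_0 = 7
95 = 13·7 + 4   →  a_1 = 13
7 = 1·4 + 3   →  a_2 = 1
4 = 1·3 + 1   →  a_3 = 1

1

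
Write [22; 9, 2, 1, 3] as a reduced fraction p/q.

2277/103

Using pₖ = aₖpₖ₋₁ + pₖ₋₂ and qₖ = aₖqₖ₋₁ + qₖ₋₂:
  k=0: a=22, p=22, q=1
  k=1: a=9, p=199, q=9
  k=2: a=2, p=420, q=19
  k=3: a=1, p=619, q=28
  k=4: a=3, p=2277, q=103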